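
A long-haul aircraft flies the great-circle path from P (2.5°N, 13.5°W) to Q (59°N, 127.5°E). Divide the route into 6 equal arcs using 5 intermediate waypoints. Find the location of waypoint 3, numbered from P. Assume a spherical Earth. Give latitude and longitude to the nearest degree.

≈ (53°N, 15°E)

From cos δ = sin φ₁ sin φ₂ + cos φ₁ cos φ₂ cos Δλ, the central angle is δ ≈ 1.942 rad (111.3°).
Interpolate at f = 3/6 with slerp weights a = sin((1−f)δ)/sin δ ≈ 0.886, b = sin(fδ)/sin δ ≈ 0.886.
p = a·p₁ + b·p₂ ≈ (0.583, 0.155, 0.798); φ = arcsin(p_z) ≈ 52.92°, λ = atan2(p_y, p_x) ≈ 14.93°.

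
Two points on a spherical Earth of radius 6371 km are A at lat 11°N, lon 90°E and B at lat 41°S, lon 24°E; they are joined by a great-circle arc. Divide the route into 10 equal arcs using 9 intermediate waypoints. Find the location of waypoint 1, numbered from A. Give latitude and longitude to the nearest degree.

≈ lat 5°N, lon 84°E

The haversine formula gives a central angle δ ≈ 1.394 rad (79.9°) between the endpoints.
Interpolate at f = 1/10 with slerp weights a = sin((1−f)δ)/sin δ ≈ 0.965, b = sin(fδ)/sin δ ≈ 0.141.
p = a·p₁ + b·p₂ ≈ (0.097, 0.991, 0.092); φ = arcsin(p_z) ≈ 5.26°, λ = atan2(p_y, p_x) ≈ 84.39°.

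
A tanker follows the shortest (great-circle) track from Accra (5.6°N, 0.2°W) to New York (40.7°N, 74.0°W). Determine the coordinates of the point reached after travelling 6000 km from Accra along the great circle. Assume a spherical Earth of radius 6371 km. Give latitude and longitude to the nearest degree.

The haversine formula gives a central angle δ ≈ 1.293 rad (74.1°) between the endpoints. The total great-circle distance is δ·R ≈ 1.293 × 6371 ≈ 8238 km, so the target fraction is f = 6000/8238 ≈ 0.728.
Interpolate at f ≈ 0.728 with slerp weights a = sin((1−f)δ)/sin δ ≈ 0.358, b = sin(fδ)/sin δ ≈ 0.841.
p = a·p₁ + b·p₂ ≈ (0.532, -0.614, 0.583); φ = arcsin(p_z) ≈ 35.68°, λ = atan2(p_y, p_x) ≈ -49.10°.

≈ (36°N, 49°W)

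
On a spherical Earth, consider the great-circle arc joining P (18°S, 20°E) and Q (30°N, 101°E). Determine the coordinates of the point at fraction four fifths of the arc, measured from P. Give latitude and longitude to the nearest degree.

≈ (22°N, 82°E)

Convert each endpoint to a unit vector on the sphere (x = cos φ cos λ, y = cos φ sin λ, z = sin φ).
The central angle between the endpoints is δ = arccos(p₁·p₂) ≈ 1.596 rad (91.5°).
Interpolate at f = 4/5 with slerp weights a = sin((1−f)δ)/sin δ ≈ 0.314, b = sin(fδ)/sin δ ≈ 0.958.
p = a·p₁ + b·p₂ ≈ (0.122, 0.916, 0.382); φ = arcsin(p_z) ≈ 22.44°, λ = atan2(p_y, p_x) ≈ 82.39°.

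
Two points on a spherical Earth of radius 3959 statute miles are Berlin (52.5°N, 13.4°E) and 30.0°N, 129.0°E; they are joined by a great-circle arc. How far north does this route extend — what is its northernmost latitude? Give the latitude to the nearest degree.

≈ 61°N

The great circle lies in the plane with unit normal n̂ = (p₁ × p₂)/|p₁ × p₂|.
Here n̂_z ≈ +0.482; the vertex latitude is φ_max = arccos|n̂_z| ≈ 61.2°.
Check via Clairaut: cos φ_max = |cos φ₁| · sin C = cos(52.5°)·sin(52.4°) ≈ 0.482, again giving ≈ 61.2°.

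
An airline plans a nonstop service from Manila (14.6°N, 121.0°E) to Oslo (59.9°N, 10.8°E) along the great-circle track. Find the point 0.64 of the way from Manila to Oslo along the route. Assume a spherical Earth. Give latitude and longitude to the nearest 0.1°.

Write both endpoints as unit vectors p₁, p₂ with components (cos φ cos λ, cos φ sin λ, sin φ).
The central angle between the endpoints is δ = arccos(p₁·p₂) ≈ 1.520 rad (87.1°).
Interpolate at f = 0.64 with slerp weights a = sin((1−f)δ)/sin δ ≈ 0.521, b = sin(fδ)/sin δ ≈ 0.828.
p = a·p₁ + b·p₂ ≈ (0.148, 0.510, 0.847); φ = arcsin(p_z) ≈ 57.93°, λ = atan2(p_y, p_x) ≈ 73.82°.

≈ 57.9°N, 73.8°E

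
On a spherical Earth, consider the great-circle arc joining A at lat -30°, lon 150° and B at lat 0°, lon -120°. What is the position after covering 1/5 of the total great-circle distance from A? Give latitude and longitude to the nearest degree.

≈ lat -28°, lon 171°

From cos δ = sin φ₁ sin φ₂ + cos φ₁ cos φ₂ cos Δλ, the central angle is δ ≈ 1.571 rad (90.0°).
Interpolate at f = 1/5 with slerp weights a = sin((1−f)δ)/sin δ ≈ 0.951, b = sin(fδ)/sin δ ≈ 0.309.
p = a·p₁ + b·p₂ ≈ (-0.868, 0.144, -0.476); φ = arcsin(p_z) ≈ -28.39°, λ = atan2(p_y, p_x) ≈ 170.57°.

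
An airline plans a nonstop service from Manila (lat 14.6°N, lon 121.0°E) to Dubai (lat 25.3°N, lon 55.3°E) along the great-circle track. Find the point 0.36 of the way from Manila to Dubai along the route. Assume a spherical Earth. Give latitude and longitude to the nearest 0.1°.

The haversine formula gives a central angle δ ≈ 1.084 rad (62.1°) between the endpoints.
Interpolate at f = 0.36 with slerp weights a = sin((1−f)δ)/sin δ ≈ 0.723, b = sin(fδ)/sin δ ≈ 0.430.
p = a·p₁ + b·p₂ ≈ (-0.139, 0.920, 0.366); φ = arcsin(p_z) ≈ 21.49°, λ = atan2(p_y, p_x) ≈ 98.60°.

≈ lat 21.5°N, lon 98.6°E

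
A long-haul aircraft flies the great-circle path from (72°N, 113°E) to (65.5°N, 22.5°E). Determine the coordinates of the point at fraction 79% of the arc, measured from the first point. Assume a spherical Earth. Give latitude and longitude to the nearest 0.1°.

≈ (70.1°N, 34.0°E)

The haversine formula gives a central angle δ ≈ 0.527 rad (30.2°) between the endpoints.
Interpolate at f = 0.79 with slerp weights a = sin((1−f)δ)/sin δ ≈ 0.220, b = sin(fδ)/sin δ ≈ 0.804.
p = a·p₁ + b·p₂ ≈ (0.282, 0.190, 0.941); φ = arcsin(p_z) ≈ 70.14°, λ = atan2(p_y, p_x) ≈ 34.02°.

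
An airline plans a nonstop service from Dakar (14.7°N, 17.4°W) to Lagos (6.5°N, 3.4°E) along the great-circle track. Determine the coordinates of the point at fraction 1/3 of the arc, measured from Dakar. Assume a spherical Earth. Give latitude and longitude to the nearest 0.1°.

≈ 12.1°N, 10.3°W

From cos δ = sin φ₁ sin φ₂ + cos φ₁ cos φ₂ cos Δλ, the central angle is δ ≈ 0.384 rad (22.0°).
Interpolate at f = 1/3 with slerp weights a = sin((1−f)δ)/sin δ ≈ 0.676, b = sin(fδ)/sin δ ≈ 0.341.
p = a·p₁ + b·p₂ ≈ (0.962, -0.175, 0.210); φ = arcsin(p_z) ≈ 12.13°, λ = atan2(p_y, p_x) ≈ -10.34°.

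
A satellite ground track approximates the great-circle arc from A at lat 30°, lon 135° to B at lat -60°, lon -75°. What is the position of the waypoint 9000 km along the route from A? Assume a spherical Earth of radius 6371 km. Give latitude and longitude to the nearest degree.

≈ lat -44°, lon 171°

The haversine formula gives a central angle δ ≈ 2.512 rad (143.9°) between the endpoints. The total great-circle distance is δ·R ≈ 2.512 × 6371 ≈ 16001 km, so the target fraction is f = 9000/16001 ≈ 0.562.
Interpolate at f ≈ 0.562 with slerp weights a = sin((1−f)δ)/sin δ ≈ 1.512, b = sin(fδ)/sin δ ≈ 1.676.
p = a·p₁ + b·p₂ ≈ (-0.709, 0.116, -0.696); φ = arcsin(p_z) ≈ -44.08°, λ = atan2(p_y, p_x) ≈ 170.68°.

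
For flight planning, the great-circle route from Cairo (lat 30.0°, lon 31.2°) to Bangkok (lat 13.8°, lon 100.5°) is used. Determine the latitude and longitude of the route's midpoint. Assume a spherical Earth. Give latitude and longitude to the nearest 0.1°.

≈ lat 26.0°, lon 68.1°

The haversine formula gives a central angle δ ≈ 1.141 rad (65.4°) between the endpoints.
Interpolate at f = 1/2 with slerp weights a = sin((1−f)δ)/sin δ ≈ 0.594, b = sin(fδ)/sin δ ≈ 0.594.
p = a·p₁ + b·p₂ ≈ (0.335, 0.834, 0.439); φ = arcsin(p_z) ≈ 26.03°, λ = atan2(p_y, p_x) ≈ 68.11°.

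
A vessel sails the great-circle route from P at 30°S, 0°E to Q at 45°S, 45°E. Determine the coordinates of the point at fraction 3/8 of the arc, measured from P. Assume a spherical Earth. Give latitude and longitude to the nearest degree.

Convert each endpoint to a unit vector on the sphere (x = cos φ cos λ, y = cos φ sin λ, z = sin φ).
The central angle between the endpoints is δ = arccos(p₁·p₂) ≈ 0.666 rad (38.1°).
Interpolate at f = 3/8 with slerp weights a = sin((1−f)δ)/sin δ ≈ 0.654, b = sin(fδ)/sin δ ≈ 0.400.
p = a·p₁ + b·p₂ ≈ (0.767, 0.200, -0.610); φ = arcsin(p_z) ≈ -37.59°, λ = atan2(p_y, p_x) ≈ 14.62°.

≈ 38°S, 15°E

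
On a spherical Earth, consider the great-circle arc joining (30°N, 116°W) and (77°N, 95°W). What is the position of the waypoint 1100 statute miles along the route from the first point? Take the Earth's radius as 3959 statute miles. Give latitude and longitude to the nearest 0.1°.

≈ (45.8°N, 113.6°W)

Convert each endpoint to a unit vector on the sphere (x = cos φ cos λ, y = cos φ sin λ, z = sin φ).
The central angle between the endpoints is δ = arccos(p₁·p₂) ≈ 0.838 rad (48.0°). The total great-circle distance is δ·R ≈ 0.838 × 3959 ≈ 3317 mi, so the target fraction is f = 1100/3317 ≈ 0.332.
Interpolate at f ≈ 0.332 with slerp weights a = sin((1−f)δ)/sin δ ≈ 0.715, b = sin(fδ)/sin δ ≈ 0.369.
p = a·p₁ + b·p₂ ≈ (-0.279, -0.639, 0.717); φ = arcsin(p_z) ≈ 45.80°, λ = atan2(p_y, p_x) ≈ -113.55°.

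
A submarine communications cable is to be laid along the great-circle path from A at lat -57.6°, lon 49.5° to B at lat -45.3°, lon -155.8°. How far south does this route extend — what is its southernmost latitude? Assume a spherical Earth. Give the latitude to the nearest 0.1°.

≈ -80.4°

The great circle lies in the plane with unit normal n̂ = (p₁ × p₂)/|p₁ × p₂|.
Here n̂_z ≈ +0.167; the vertex latitude is φ_max = arccos|n̂_z| ≈ 80.4°.
Check via Clairaut: cos φ_max = |cos φ₁| · sin C = cos(57.6°)·sin(161.9°) ≈ 0.167, again giving ≈ 80.4°.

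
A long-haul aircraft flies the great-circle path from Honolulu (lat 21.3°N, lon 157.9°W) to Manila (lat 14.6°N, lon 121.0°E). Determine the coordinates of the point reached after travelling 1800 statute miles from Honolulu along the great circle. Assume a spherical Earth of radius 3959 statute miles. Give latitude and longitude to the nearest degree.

The haversine formula gives a central angle δ ≈ 1.338 rad (76.6°) between the endpoints. The total great-circle distance is δ·R ≈ 1.338 × 3959 ≈ 5296 mi, so the target fraction is f = 1800/5296 ≈ 0.340.
Interpolate at f ≈ 0.340 with slerp weights a = sin((1−f)δ)/sin δ ≈ 0.794, b = sin(fδ)/sin δ ≈ 0.451.
p = a·p₁ + b·p₂ ≈ (-0.910, 0.096, 0.402); φ = arcsin(p_z) ≈ 23.72°, λ = atan2(p_y, p_x) ≈ 173.98°.

≈ lat 24°N, lon 174°E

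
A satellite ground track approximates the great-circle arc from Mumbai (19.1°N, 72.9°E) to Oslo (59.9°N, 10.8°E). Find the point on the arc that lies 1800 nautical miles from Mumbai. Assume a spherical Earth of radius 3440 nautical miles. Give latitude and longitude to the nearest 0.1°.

≈ 43.5°N, 52.2°E

Convert each endpoint to a unit vector on the sphere (x = cos φ cos λ, y = cos φ sin λ, z = sin φ).
The central angle between the endpoints is δ = arccos(p₁·p₂) ≈ 1.042 rad (59.7°). The total great-circle distance is δ·R ≈ 1.042 × 3440 ≈ 3583 nmi, so the target fraction is f = 1800/3583 ≈ 0.502.
Interpolate at f ≈ 0.502 with slerp weights a = sin((1−f)δ)/sin δ ≈ 0.574, b = sin(fδ)/sin δ ≈ 0.579.
p = a·p₁ + b·p₂ ≈ (0.445, 0.573, 0.689); φ = arcsin(p_z) ≈ 43.52°, λ = atan2(p_y, p_x) ≈ 52.18°.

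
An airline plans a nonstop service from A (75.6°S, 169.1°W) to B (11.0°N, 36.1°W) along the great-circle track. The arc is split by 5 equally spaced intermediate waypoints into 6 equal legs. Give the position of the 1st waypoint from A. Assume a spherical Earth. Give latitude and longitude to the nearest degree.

The haversine formula gives a central angle δ ≈ 1.930 rad (110.6°) between the endpoints.
Interpolate at f = 1/6 with slerp weights a = sin((1−f)δ)/sin δ ≈ 1.067, b = sin(fδ)/sin δ ≈ 0.338.
p = a·p₁ + b·p₂ ≈ (0.007, -0.245, -0.969); φ = arcsin(p_z) ≈ -75.78°, λ = atan2(p_y, p_x) ≈ -88.33°.

≈ (76°S, 88°W)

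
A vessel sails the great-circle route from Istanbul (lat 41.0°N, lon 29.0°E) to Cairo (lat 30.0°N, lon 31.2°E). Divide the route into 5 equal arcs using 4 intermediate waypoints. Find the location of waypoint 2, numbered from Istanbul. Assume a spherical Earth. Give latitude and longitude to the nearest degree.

Write both endpoints as unit vectors p₁, p₂ with components (cos φ cos λ, cos φ sin λ, sin φ).
The central angle between the endpoints is δ = arccos(p₁·p₂) ≈ 0.194 rad (11.1°).
Interpolate at f = 2/5 with slerp weights a = sin((1−f)δ)/sin δ ≈ 0.602, b = sin(fδ)/sin δ ≈ 0.402.
p = a·p₁ + b·p₂ ≈ (0.696, 0.401, 0.596); φ = arcsin(p_z) ≈ 36.60°, λ = atan2(p_y, p_x) ≈ 29.95°.

≈ lat 37°N, lon 30°E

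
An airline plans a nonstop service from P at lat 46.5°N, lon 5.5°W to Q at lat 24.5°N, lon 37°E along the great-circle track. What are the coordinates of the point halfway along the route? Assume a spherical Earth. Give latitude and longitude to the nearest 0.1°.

Write both endpoints as unit vectors p₁, p₂ with components (cos φ cos λ, cos φ sin λ, sin φ).
The central angle between the endpoints is δ = arccos(p₁·p₂) ≈ 0.703 rad (40.3°).
Interpolate at f = 1/2 with slerp weights a = sin((1−f)δ)/sin δ ≈ 0.533, b = sin(fδ)/sin δ ≈ 0.533.
p = a·p₁ + b·p₂ ≈ (0.752, 0.257, 0.607); φ = arcsin(p_z) ≈ 37.39°, λ = atan2(p_y, p_x) ≈ 18.84°.

≈ lat 37.4°N, lon 18.8°E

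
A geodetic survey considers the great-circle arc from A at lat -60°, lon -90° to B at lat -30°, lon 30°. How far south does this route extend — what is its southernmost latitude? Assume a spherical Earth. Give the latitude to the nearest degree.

≈ -67°

The great circle lies in the plane with unit normal n̂ = (p₁ × p₂)/|p₁ × p₂|.
Here n̂_z ≈ +0.384; the vertex latitude is φ_max = arccos|n̂_z| ≈ 67.4°.
Check via Clairaut: cos φ_max = |cos φ₁| · sin C = cos(60.0°)·sin(129.8°) ≈ 0.384, again giving ≈ 67.4°.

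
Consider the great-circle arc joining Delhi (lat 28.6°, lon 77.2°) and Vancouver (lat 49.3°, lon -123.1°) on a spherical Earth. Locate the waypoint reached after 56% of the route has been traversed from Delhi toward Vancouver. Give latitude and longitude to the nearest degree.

The haversine formula gives a central angle δ ≈ 1.746 rad (100.0°) between the endpoints.
Interpolate at f = 0.56 with slerp weights a = sin((1−f)δ)/sin δ ≈ 0.706, b = sin(fδ)/sin δ ≈ 0.842.
p = a·p₁ + b·p₂ ≈ (-0.163, 0.144, 0.976); φ = arcsin(p_z) ≈ 77.45°, λ = atan2(p_y, p_x) ≈ 138.45°.

≈ lat 77°, lon 138°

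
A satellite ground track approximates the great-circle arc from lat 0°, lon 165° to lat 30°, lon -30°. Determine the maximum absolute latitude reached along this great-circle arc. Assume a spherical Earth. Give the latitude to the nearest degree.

≈ 66°

The great circle lies in the plane with unit normal n̂ = (p₁ × p₂)/|p₁ × p₂|.
Here n̂_z ≈ +0.409; the vertex latitude is φ_max = arccos|n̂_z| ≈ 65.9°.
Check via Clairaut: cos φ_max = |cos φ₁| · sin C = cos(0.0°)·sin(24.1°) ≈ 0.409, again giving ≈ 65.9°.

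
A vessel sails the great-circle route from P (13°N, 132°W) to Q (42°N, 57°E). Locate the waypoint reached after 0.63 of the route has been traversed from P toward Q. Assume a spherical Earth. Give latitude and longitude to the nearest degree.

The haversine formula gives a central angle δ ≈ 2.171 rad (124.4°) between the endpoints.
Interpolate at f = 0.63 with slerp weights a = sin((1−f)δ)/sin δ ≈ 0.872, b = sin(fδ)/sin δ ≈ 1.187.
p = a·p₁ + b·p₂ ≈ (-0.088, 0.108, 0.990); φ = arcsin(p_z) ≈ 81.97°, λ = atan2(p_y, p_x) ≈ 129.14°.

≈ (82°N, 129°E)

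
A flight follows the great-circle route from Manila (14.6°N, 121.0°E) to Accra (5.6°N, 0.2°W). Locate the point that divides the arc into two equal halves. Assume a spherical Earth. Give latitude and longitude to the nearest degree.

Convert each endpoint to a unit vector on the sphere (x = cos φ cos λ, y = cos φ sin λ, z = sin φ).
The central angle between the endpoints is δ = arccos(p₁·p₂) ≈ 2.065 rad (118.3°).
Interpolate at f = 1/2 with slerp weights a = sin((1−f)δ)/sin δ ≈ 0.975, b = sin(fδ)/sin δ ≈ 0.975.
p = a·p₁ + b·p₂ ≈ (0.485, 0.806, 0.341); φ = arcsin(p_z) ≈ 19.94°, λ = atan2(p_y, p_x) ≈ 58.97°.

≈ (20°N, 59°E)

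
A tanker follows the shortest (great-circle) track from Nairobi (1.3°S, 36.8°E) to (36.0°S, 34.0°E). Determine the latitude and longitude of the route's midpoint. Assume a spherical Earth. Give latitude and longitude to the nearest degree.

Convert each endpoint to a unit vector on the sphere (x = cos φ cos λ, y = cos φ sin λ, z = sin φ).
The central angle between the endpoints is δ = arccos(p₁·p₂) ≈ 0.607 rad (34.8°).
Interpolate at f = 1/2 with slerp weights a = sin((1−f)δ)/sin δ ≈ 0.524, b = sin(fδ)/sin δ ≈ 0.524.
p = a·p₁ + b·p₂ ≈ (0.771, 0.551, -0.320); φ = arcsin(p_z) ≈ -18.66°, λ = atan2(p_y, p_x) ≈ 35.55°.

≈ (19°S, 36°E)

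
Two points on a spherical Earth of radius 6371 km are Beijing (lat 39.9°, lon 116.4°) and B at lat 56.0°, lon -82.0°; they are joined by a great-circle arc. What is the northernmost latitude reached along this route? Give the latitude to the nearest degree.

≈ 82°

The great circle lies in the plane with unit normal n̂ = (p₁ × p₂)/|p₁ × p₂|.
Here n̂_z ≈ +0.136; the vertex latitude is φ_max = arccos|n̂_z| ≈ 82.2°.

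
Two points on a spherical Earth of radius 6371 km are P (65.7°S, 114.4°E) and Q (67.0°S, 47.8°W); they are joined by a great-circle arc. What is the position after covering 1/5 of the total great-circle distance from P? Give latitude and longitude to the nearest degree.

The haversine formula gives a central angle δ ≈ 0.815 rad (46.7°) between the endpoints.
Interpolate at f = 1/5 with slerp weights a = sin((1−f)δ)/sin δ ≈ 0.834, b = sin(fδ)/sin δ ≈ 0.223.
p = a·p₁ + b·p₂ ≈ (-0.083, 0.248, -0.965); φ = arcsin(p_z) ≈ -74.84°, λ = atan2(p_y, p_x) ≈ 108.55°.

≈ (75°S, 109°E)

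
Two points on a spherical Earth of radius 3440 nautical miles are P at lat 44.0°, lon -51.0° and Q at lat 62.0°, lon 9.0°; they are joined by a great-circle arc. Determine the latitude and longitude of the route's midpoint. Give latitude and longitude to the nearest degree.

≈ lat 57°, lon -28°

From cos δ = sin φ₁ sin φ₂ + cos φ₁ cos φ₂ cos Δλ, the central angle is δ ≈ 0.673 rad (38.5°).
Interpolate at f = 1/2 with slerp weights a = sin((1−f)δ)/sin δ ≈ 0.530, b = sin(fδ)/sin δ ≈ 0.530.
p = a·p₁ + b·p₂ ≈ (0.485, -0.257, 0.836); φ = arcsin(p_z) ≈ 56.68°, λ = atan2(p_y, p_x) ≈ -27.92°.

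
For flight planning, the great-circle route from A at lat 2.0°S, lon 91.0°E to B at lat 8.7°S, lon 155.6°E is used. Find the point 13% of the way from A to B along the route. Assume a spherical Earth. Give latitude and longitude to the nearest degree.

≈ lat 3°S, lon 99°E

Write both endpoints as unit vectors p₁, p₂ with components (cos φ cos λ, cos φ sin λ, sin φ).
The central angle between the endpoints is δ = arccos(p₁·p₂) ≈ 1.127 rad (64.6°).
Interpolate at f = 0.13 with slerp weights a = sin((1−f)δ)/sin δ ≈ 0.920, b = sin(fδ)/sin δ ≈ 0.162.
p = a·p₁ + b·p₂ ≈ (-0.162, 0.985, -0.057); φ = arcsin(p_z) ≈ -3.24°, λ = atan2(p_y, p_x) ≈ 99.31°.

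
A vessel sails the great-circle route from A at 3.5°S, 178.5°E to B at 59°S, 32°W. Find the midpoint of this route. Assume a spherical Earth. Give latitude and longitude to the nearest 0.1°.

From cos δ = sin φ₁ sin φ₂ + cos φ₁ cos φ₂ cos Δλ, the central angle is δ ≈ 1.972 rad (113.0°).
Interpolate at f = 1/2 with slerp weights a = sin((1−f)δ)/sin δ ≈ 0.906, b = sin(fδ)/sin δ ≈ 0.906.
p = a·p₁ + b·p₂ ≈ (-0.508, -0.224, -0.832); φ = arcsin(p_z) ≈ -56.28°, λ = atan2(p_y, p_x) ≈ -156.25°.

≈ 56.3°S, 156.3°W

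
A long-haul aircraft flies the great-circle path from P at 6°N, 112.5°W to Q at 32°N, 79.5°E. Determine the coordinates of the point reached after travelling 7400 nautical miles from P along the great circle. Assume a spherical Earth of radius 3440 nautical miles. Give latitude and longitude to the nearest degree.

Convert each endpoint to a unit vector on the sphere (x = cos φ cos λ, y = cos φ sin λ, z = sin φ).
The central angle between the endpoints is δ = arccos(p₁·p₂) ≈ 2.449 rad (140.3°). The total great-circle distance is δ·R ≈ 2.449 × 3440 ≈ 8424 nmi, so the target fraction is f = 7400/8424 ≈ 0.878.
Interpolate at f ≈ 0.878 with slerp weights a = sin((1−f)δ)/sin δ ≈ 0.460, b = sin(fδ)/sin δ ≈ 1.310.
p = a·p₁ + b·p₂ ≈ (0.028, 0.670, 0.742); φ = arcsin(p_z) ≈ 47.90°, λ = atan2(p_y, p_x) ≈ 87.65°.

≈ 48°N, 88°E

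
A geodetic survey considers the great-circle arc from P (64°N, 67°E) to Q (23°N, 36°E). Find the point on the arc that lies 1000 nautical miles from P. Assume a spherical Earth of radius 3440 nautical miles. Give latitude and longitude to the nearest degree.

Write both endpoints as unit vectors p₁, p₂ with components (cos φ cos λ, cos φ sin λ, sin φ).
The central angle between the endpoints is δ = arccos(p₁·p₂) ≈ 0.799 rad (45.8°). The total great-circle distance is δ·R ≈ 0.799 × 3440 ≈ 2750 nmi, so the target fraction is f = 1000/2750 ≈ 0.364.
Interpolate at f ≈ 0.364 with slerp weights a = sin((1−f)δ)/sin δ ≈ 0.679, b = sin(fδ)/sin δ ≈ 0.400.
p = a·p₁ + b·p₂ ≈ (0.414, 0.490, 0.767); φ = arcsin(p_z) ≈ 50.07°, λ = atan2(p_y, p_x) ≈ 49.83°.

≈ (50°N, 50°E)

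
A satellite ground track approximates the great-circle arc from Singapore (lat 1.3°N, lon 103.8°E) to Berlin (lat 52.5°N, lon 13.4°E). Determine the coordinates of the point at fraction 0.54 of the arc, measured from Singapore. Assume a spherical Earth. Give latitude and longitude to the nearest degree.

≈ lat 37°N, lon 69°E

The haversine formula gives a central angle δ ≈ 1.557 rad (89.2°) between the endpoints.
Interpolate at f = 0.54 with slerp weights a = sin((1−f)δ)/sin δ ≈ 0.657, b = sin(fδ)/sin δ ≈ 0.745.
p = a·p₁ + b·p₂ ≈ (0.285, 0.743, 0.606); φ = arcsin(p_z) ≈ 37.31°, λ = atan2(p_y, p_x) ≈ 69.02°.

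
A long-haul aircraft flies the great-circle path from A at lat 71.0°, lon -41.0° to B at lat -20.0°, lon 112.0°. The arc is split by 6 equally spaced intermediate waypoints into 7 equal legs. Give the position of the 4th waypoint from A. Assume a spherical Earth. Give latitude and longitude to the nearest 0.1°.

≈ lat 33.4°, lon 101.7°

From cos δ = sin φ₁ sin φ₂ + cos φ₁ cos φ₂ cos Δλ, the central angle is δ ≈ 2.209 rad (126.6°).
Interpolate at f = 4/7 with slerp weights a = sin((1−f)δ)/sin δ ≈ 1.011, b = sin(fδ)/sin δ ≈ 1.187.
p = a·p₁ + b·p₂ ≈ (-0.169, 0.818, 0.550); φ = arcsin(p_z) ≈ 33.35°, λ = atan2(p_y, p_x) ≈ 101.70°.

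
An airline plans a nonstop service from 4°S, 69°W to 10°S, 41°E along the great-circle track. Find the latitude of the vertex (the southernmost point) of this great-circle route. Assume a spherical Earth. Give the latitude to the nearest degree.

The great circle lies in the plane with unit normal n̂ = (p₁ × p₂)/|p₁ × p₂|.
Here n̂_z ≈ +0.976; the vertex latitude is φ_max = arccos|n̂_z| ≈ 12.6°.
Check via Clairaut: cos φ_max = |cos φ₁| · sin C = cos(4.0°)·sin(102.0°) ≈ 0.976, again giving ≈ 12.6°.

≈ 13°S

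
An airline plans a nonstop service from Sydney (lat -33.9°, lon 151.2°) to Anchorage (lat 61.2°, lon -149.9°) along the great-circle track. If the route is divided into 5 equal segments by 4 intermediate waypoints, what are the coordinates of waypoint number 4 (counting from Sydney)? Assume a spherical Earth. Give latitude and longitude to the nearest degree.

≈ lat 44°, lon -172°

Convert each endpoint to a unit vector on the sphere (x = cos φ cos λ, y = cos φ sin λ, z = sin φ).
The central angle between the endpoints is δ = arccos(p₁·p₂) ≈ 1.857 rad (106.4°).
Interpolate at f = 4/5 with slerp weights a = sin((1−f)δ)/sin δ ≈ 0.378, b = sin(fδ)/sin δ ≈ 1.039.
p = a·p₁ + b·p₂ ≈ (-0.708, -0.100, 0.699); φ = arcsin(p_z) ≈ 44.36°, λ = atan2(p_y, p_x) ≈ -171.99°.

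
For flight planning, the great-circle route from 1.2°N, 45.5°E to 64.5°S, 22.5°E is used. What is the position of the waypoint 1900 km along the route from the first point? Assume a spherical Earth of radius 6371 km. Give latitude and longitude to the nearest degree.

The haversine formula gives a central angle δ ≈ 1.184 rad (67.8°) between the endpoints. The total great-circle distance is δ·R ≈ 1.184 × 6371 ≈ 7543 km, so the target fraction is f = 1900/7543 ≈ 0.252.
Interpolate at f ≈ 0.252 with slerp weights a = sin((1−f)δ)/sin δ ≈ 0.836, b = sin(fδ)/sin δ ≈ 0.317.
p = a·p₁ + b·p₂ ≈ (0.712, 0.649, -0.269); φ = arcsin(p_z) ≈ -15.60°, λ = atan2(p_y, p_x) ≈ 42.32°.

≈ 16°S, 42°E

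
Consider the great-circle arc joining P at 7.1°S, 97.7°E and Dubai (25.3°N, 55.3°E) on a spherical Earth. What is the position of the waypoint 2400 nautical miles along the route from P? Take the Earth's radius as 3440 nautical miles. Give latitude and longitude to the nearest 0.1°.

≈ 18.2°N, 66.4°E

From cos δ = sin φ₁ sin φ₂ + cos φ₁ cos φ₂ cos Δλ, the central angle is δ ≈ 0.915 rad (52.4°). The total great-circle distance is δ·R ≈ 0.915 × 3440 ≈ 3148 nmi, so the target fraction is f = 2400/3148 ≈ 0.762.
Interpolate at f ≈ 0.762 with slerp weights a = sin((1−f)δ)/sin δ ≈ 0.272, b = sin(fδ)/sin δ ≈ 0.810.
p = a·p₁ + b·p₂ ≈ (0.381, 0.870, 0.313); φ = arcsin(p_z) ≈ 18.22°, λ = atan2(p_y, p_x) ≈ 66.35°.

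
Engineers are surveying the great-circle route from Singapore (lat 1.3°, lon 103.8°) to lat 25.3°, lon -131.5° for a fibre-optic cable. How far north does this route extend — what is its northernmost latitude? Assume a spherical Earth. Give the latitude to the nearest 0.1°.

The great circle lies in the plane with unit normal n̂ = (p₁ × p₂)/|p₁ × p₂|.
Here n̂_z ≈ +0.861; the vertex latitude is φ_max = arccos|n̂_z| ≈ 30.6°.

≈ 30.6°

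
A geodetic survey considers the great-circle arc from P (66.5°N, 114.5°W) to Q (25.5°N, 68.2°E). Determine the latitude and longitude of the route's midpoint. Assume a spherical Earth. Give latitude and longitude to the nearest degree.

Convert each endpoint to a unit vector on the sphere (x = cos φ cos λ, y = cos φ sin λ, z = sin φ).
The central angle between the endpoints is δ = arccos(p₁·p₂) ≈ 1.535 rad (88.0°).
Interpolate at f = 1/2 with slerp weights a = sin((1−f)δ)/sin δ ≈ 0.695, b = sin(fδ)/sin δ ≈ 0.695.
p = a·p₁ + b·p₂ ≈ (0.118, 0.330, 0.936); φ = arcsin(p_z) ≈ 69.47°, λ = atan2(p_y, p_x) ≈ 70.33°.

≈ (69°N, 70°E)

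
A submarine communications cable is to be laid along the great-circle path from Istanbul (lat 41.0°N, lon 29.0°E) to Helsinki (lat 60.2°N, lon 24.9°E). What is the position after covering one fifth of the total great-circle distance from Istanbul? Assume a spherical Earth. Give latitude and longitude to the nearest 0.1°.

≈ lat 44.8°N, lon 28.4°E

Write both endpoints as unit vectors p₁, p₂ with components (cos φ cos λ, cos φ sin λ, sin φ).
The central angle between the endpoints is δ = arccos(p₁·p₂) ≈ 0.338 rad (19.4°).
Interpolate at f = 1/5 with slerp weights a = sin((1−f)δ)/sin δ ≈ 0.806, b = sin(fδ)/sin δ ≈ 0.204.
p = a·p₁ + b·p₂ ≈ (0.624, 0.337, 0.705); φ = arcsin(p_z) ≈ 44.85°, λ = atan2(p_y, p_x) ≈ 28.42°.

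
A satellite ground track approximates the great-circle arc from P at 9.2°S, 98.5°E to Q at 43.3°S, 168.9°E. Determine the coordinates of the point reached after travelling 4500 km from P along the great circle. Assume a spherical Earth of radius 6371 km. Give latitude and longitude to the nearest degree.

Write both endpoints as unit vectors p₁, p₂ with components (cos φ cos λ, cos φ sin λ, sin φ).
The central angle between the endpoints is δ = arccos(p₁·p₂) ≈ 1.213 rad (69.5°). The total great-circle distance is δ·R ≈ 1.213 × 6371 ≈ 7725 km, so the target fraction is f = 4500/7725 ≈ 0.583.
Interpolate at f ≈ 0.583 with slerp weights a = sin((1−f)δ)/sin δ ≈ 0.518, b = sin(fδ)/sin δ ≈ 0.693.
p = a·p₁ + b·p₂ ≈ (-0.570, 0.603, -0.558); φ = arcsin(p_z) ≈ -33.92°, λ = atan2(p_y, p_x) ≈ 133.43°.

≈ 34°S, 133°E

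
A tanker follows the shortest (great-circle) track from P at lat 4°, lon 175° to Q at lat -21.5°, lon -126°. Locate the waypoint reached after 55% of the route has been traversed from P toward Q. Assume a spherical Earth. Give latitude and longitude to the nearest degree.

≈ lat -11°, lon -154°

Convert each endpoint to a unit vector on the sphere (x = cos φ cos λ, y = cos φ sin λ, z = sin φ).
The central angle between the endpoints is δ = arccos(p₁·p₂) ≈ 1.101 rad (63.1°).
Interpolate at f = 0.55 with slerp weights a = sin((1−f)δ)/sin δ ≈ 0.533, b = sin(fδ)/sin δ ≈ 0.638.
p = a·p₁ + b·p₂ ≈ (-0.879, -0.434, -0.197); φ = arcsin(p_z) ≈ -11.35°, λ = atan2(p_y, p_x) ≈ -153.71°.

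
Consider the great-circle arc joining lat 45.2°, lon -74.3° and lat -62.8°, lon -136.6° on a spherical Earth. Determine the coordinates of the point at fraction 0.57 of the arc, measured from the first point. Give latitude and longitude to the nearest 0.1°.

≈ lat -18.0°, lon -101.0°

Write both endpoints as unit vectors p₁, p₂ with components (cos φ cos λ, cos φ sin λ, sin φ).
The central angle between the endpoints is δ = arccos(p₁·p₂) ≈ 2.073 rad (118.8°).
Interpolate at f = 0.57 with slerp weights a = sin((1−f)δ)/sin δ ≈ 0.888, b = sin(fδ)/sin δ ≈ 1.056.
p = a·p₁ + b·p₂ ≈ (-0.181, -0.934, -0.309); φ = arcsin(p_z) ≈ -18.00°, λ = atan2(p_y, p_x) ≈ -100.99°.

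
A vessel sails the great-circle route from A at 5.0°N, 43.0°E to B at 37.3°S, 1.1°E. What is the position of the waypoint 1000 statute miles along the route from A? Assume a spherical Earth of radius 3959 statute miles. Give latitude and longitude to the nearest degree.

From cos δ = sin φ₁ sin φ₂ + cos φ₁ cos φ₂ cos Δλ, the central angle is δ ≈ 1.004 rad (57.5°). The total great-circle distance is δ·R ≈ 1.004 × 3959 ≈ 3974 mi, so the target fraction is f = 1000/3974 ≈ 0.252.
Interpolate at f ≈ 0.252 with slerp weights a = sin((1−f)δ)/sin δ ≈ 0.809, b = sin(fδ)/sin δ ≈ 0.296.
p = a·p₁ + b·p₂ ≈ (0.825, 0.554, -0.109); φ = arcsin(p_z) ≈ -6.26°, λ = atan2(p_y, p_x) ≈ 33.89°.

≈ 6°S, 34°E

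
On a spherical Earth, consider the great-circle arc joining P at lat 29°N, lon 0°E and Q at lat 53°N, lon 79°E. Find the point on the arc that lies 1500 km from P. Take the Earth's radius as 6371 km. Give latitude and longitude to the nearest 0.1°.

≈ lat 38.4°N, lon 11.6°E

Convert each endpoint to a unit vector on the sphere (x = cos φ cos λ, y = cos φ sin λ, z = sin φ).
The central angle between the endpoints is δ = arccos(p₁·p₂) ≈ 1.061 rad (60.8°). The total great-circle distance is δ·R ≈ 1.061 × 6371 ≈ 6762 km, so the target fraction is f = 1500/6762 ≈ 0.222.
Interpolate at f ≈ 0.222 with slerp weights a = sin((1−f)δ)/sin δ ≈ 0.842, b = sin(fδ)/sin δ ≈ 0.267.
p = a·p₁ + b·p₂ ≈ (0.767, 0.158, 0.622); φ = arcsin(p_z) ≈ 38.44°, λ = atan2(p_y, p_x) ≈ 11.63°.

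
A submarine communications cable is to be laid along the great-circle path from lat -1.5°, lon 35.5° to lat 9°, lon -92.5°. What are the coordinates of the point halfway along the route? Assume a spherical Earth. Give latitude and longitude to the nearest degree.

≈ lat 9°, lon -28°

Write both endpoints as unit vectors p₁, p₂ with components (cos φ cos λ, cos φ sin λ, sin φ).
The central angle between the endpoints is δ = arccos(p₁·p₂) ≈ 2.229 rad (127.7°).
Interpolate at f = 1/2 with slerp weights a = sin((1−f)δ)/sin δ ≈ 1.135, b = sin(fδ)/sin δ ≈ 1.135.
p = a·p₁ + b·p₂ ≈ (0.875, -0.461, 0.148); φ = arcsin(p_z) ≈ 8.50°, λ = atan2(p_y, p_x) ≈ -27.79°.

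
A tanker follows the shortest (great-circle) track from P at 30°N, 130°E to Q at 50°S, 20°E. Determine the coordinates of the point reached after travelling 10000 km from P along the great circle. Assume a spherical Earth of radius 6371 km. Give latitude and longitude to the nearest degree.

From cos δ = sin φ₁ sin φ₂ + cos φ₁ cos φ₂ cos Δλ, the central angle is δ ≈ 2.181 rad (125.0°). The total great-circle distance is δ·R ≈ 2.181 × 6371 ≈ 13898 km, so the target fraction is f = 10000/13898 ≈ 0.720.
Interpolate at f ≈ 0.720 with slerp weights a = sin((1−f)δ)/sin δ ≈ 0.701, b = sin(fδ)/sin δ ≈ 1.221.
p = a·p₁ + b·p₂ ≈ (0.347, 0.733, -0.584); φ = arcsin(p_z) ≈ -35.77°, λ = atan2(p_y, p_x) ≈ 64.68°.

≈ 36°S, 65°E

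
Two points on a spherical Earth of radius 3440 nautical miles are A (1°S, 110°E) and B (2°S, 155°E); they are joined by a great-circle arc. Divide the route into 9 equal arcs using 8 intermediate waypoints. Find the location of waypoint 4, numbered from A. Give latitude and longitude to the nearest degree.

≈ (2°S, 130°E)

Convert each endpoint to a unit vector on the sphere (x = cos φ cos λ, y = cos φ sin λ, z = sin φ).
The central angle between the endpoints is δ = arccos(p₁·p₂) ≈ 0.785 rad (45.0°).
Interpolate at f = 4/9 with slerp weights a = sin((1−f)δ)/sin δ ≈ 0.598, b = sin(fδ)/sin δ ≈ 0.484.
p = a·p₁ + b·p₂ ≈ (-0.642, 0.766, -0.027); φ = arcsin(p_z) ≈ -1.56°, λ = atan2(p_y, p_x) ≈ 129.99°.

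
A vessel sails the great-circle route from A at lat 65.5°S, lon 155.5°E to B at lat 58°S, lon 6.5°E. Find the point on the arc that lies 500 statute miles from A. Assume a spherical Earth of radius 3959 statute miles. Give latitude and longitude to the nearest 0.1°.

≈ lat 72.2°S, lon 147.6°E

From cos δ = sin φ₁ sin φ₂ + cos φ₁ cos φ₂ cos Δλ, the central angle is δ ≈ 0.948 rad (54.3°). The total great-circle distance is δ·R ≈ 0.948 × 3959 ≈ 3753 mi, so the target fraction is f = 500/3753 ≈ 0.133.
Interpolate at f ≈ 0.133 with slerp weights a = sin((1−f)δ)/sin δ ≈ 0.902, b = sin(fδ)/sin δ ≈ 0.155.
p = a·p₁ + b·p₂ ≈ (-0.259, 0.164, -0.952); φ = arcsin(p_z) ≈ -72.16°, λ = atan2(p_y, p_x) ≈ 147.56°.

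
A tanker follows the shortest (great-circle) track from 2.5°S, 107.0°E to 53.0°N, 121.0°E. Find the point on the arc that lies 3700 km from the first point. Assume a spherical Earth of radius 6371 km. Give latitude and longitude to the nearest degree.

≈ 30°N, 113°E

From cos δ = sin φ₁ sin φ₂ + cos φ₁ cos φ₂ cos Δλ, the central angle is δ ≈ 0.990 rad (56.7°). The total great-circle distance is δ·R ≈ 0.990 × 6371 ≈ 6308 km, so the target fraction is f = 3700/6308 ≈ 0.587.
Interpolate at f ≈ 0.587 with slerp weights a = sin((1−f)δ)/sin δ ≈ 0.476, b = sin(fδ)/sin δ ≈ 0.656.
p = a·p₁ + b·p₂ ≈ (-0.342, 0.793, 0.503); φ = arcsin(p_z) ≈ 30.22°, λ = atan2(p_y, p_x) ≈ 113.35°.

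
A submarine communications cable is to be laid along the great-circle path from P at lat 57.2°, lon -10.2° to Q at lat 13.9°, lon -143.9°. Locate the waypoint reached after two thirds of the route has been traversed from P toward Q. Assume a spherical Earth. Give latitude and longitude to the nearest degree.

≈ lat 43°, lon -127°

Convert each endpoint to a unit vector on the sphere (x = cos φ cos λ, y = cos φ sin λ, z = sin φ).
The central angle between the endpoints is δ = arccos(p₁·p₂) ≈ 1.733 rad (99.3°).
Interpolate at f = 2/3 with slerp weights a = sin((1−f)δ)/sin δ ≈ 0.553, b = sin(fδ)/sin δ ≈ 0.927.
p = a·p₁ + b·p₂ ≈ (-0.432, -0.583, 0.688); φ = arcsin(p_z) ≈ 43.45°, λ = atan2(p_y, p_x) ≈ -126.53°.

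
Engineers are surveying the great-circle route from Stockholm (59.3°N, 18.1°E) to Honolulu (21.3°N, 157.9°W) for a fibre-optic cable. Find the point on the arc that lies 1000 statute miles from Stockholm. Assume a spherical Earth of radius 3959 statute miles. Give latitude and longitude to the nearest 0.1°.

From cos δ = sin φ₁ sin φ₂ + cos φ₁ cos φ₂ cos Δλ, the central angle is δ ≈ 1.734 rad (99.3°). The total great-circle distance is δ·R ≈ 1.734 × 3959 ≈ 6864 mi, so the target fraction is f = 1000/6864 ≈ 0.146.
Interpolate at f ≈ 0.146 with slerp weights a = sin((1−f)δ)/sin δ ≈ 1.009, b = sin(fδ)/sin δ ≈ 0.253.
p = a·p₁ + b·p₂ ≈ (0.271, 0.071, 0.960); φ = arcsin(p_z) ≈ 73.72°, λ = atan2(p_y, p_x) ≈ 14.73°.

≈ 73.7°N, 14.7°E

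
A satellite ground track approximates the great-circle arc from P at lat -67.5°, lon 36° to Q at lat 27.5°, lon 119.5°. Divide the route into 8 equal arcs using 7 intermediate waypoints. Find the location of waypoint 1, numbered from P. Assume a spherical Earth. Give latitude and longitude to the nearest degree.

Convert each endpoint to a unit vector on the sphere (x = cos φ cos λ, y = cos φ sin λ, z = sin φ).
The central angle between the endpoints is δ = arccos(p₁·p₂) ≈ 1.969 rad (112.8°).
Interpolate at f = 1/8 with slerp weights a = sin((1−f)δ)/sin δ ≈ 1.072, b = sin(fδ)/sin δ ≈ 0.264.
p = a·p₁ + b·p₂ ≈ (0.217, 0.445, -0.869); φ = arcsin(p_z) ≈ -60.31°, λ = atan2(p_y, p_x) ≈ 64.07°.

≈ lat -60°, lon 64°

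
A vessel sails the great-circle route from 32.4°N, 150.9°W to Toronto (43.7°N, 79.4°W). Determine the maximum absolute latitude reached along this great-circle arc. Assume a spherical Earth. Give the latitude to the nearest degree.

≈ 45°N

The great circle lies in the plane with unit normal n̂ = (p₁ × p₂)/|p₁ × p₂|.
Here n̂_z ≈ +0.701; the vertex latitude is φ_max = arccos|n̂_z| ≈ 45.5°.
Check via Clairaut: cos φ_max = |cos φ₁| · sin C = cos(32.4°)·sin(56.1°) ≈ 0.701, again giving ≈ 45.5°.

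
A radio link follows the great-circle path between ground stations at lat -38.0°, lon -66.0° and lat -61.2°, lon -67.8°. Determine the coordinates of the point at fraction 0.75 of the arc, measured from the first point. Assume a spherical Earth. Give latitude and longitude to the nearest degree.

The haversine formula gives a central angle δ ≈ 0.405 rad (23.2°) between the endpoints.
Interpolate at f = 0.75 with slerp weights a = sin((1−f)δ)/sin δ ≈ 0.257, b = sin(fδ)/sin δ ≈ 0.759.
p = a·p₁ + b·p₂ ≈ (0.220, -0.523, -0.823); φ = arcsin(p_z) ≈ -55.40°, λ = atan2(p_y, p_x) ≈ -67.16°.

≈ lat -55°, lon -67°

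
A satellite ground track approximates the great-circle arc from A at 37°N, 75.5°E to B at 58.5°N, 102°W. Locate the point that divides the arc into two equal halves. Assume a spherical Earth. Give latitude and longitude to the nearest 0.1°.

≈ 79.2°N, 70.8°E

Convert each endpoint to a unit vector on the sphere (x = cos φ cos λ, y = cos φ sin λ, z = sin φ).
The central angle between the endpoints is δ = arccos(p₁·p₂) ≈ 1.474 rad (84.5°).
Interpolate at f = 1/2 with slerp weights a = sin((1−f)δ)/sin δ ≈ 0.675, b = sin(fδ)/sin δ ≈ 0.675.
p = a·p₁ + b·p₂ ≈ (0.062, 0.177, 0.982); φ = arcsin(p_z) ≈ 79.20°, λ = atan2(p_y, p_x) ≈ 70.79°.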